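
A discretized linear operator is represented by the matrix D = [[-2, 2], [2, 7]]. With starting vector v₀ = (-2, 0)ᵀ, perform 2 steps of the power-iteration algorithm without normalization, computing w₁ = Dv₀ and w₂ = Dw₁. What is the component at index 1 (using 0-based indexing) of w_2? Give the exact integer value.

w1 = Dv₀ = (4, -4)
w2 = Dw1 = (-16, -20)
The requested component of w2 is -20.

-20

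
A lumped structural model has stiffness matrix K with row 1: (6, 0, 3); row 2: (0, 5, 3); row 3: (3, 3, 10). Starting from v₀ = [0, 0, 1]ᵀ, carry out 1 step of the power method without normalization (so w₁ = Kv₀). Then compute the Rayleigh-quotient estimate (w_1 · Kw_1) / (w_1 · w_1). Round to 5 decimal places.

12.36441

w1 = Kv₀ = (3, 3, 10)
Kw1 = (48, 45, 118)
w1·Kw1 = 3·48 + 3·45 + 10·118 = 1459; w1·w1 = 3·3 + 3·3 + 10·10 = 118
λ ≈ 1459/118 = 12.36441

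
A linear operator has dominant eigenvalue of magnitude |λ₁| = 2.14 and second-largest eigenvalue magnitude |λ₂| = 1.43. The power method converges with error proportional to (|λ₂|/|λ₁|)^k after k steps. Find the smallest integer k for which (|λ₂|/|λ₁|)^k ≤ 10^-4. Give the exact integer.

|λ₂/λ₁| = 1.43/2.14 = 0.66822
Need k ≥ ln(10^-4) / ln(0.66822) = -9.2103 / -0.4031 ≈ 22.847
Smallest integer k satisfying the bound: 23

23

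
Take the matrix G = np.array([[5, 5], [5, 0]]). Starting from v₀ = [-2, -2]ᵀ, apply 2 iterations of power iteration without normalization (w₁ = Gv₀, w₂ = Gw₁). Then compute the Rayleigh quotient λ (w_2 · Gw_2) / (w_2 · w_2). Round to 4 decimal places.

w1 = Gv₀ = (5·(-2) + 5·(-2); 5·(-2) + 0·(-2)) = (-20, -10)
w2 = Gw1 = (5·(-20) + 5·(-10); 5·(-20) + 0·(-10)) = (-150, -100)
Gw2 = (-1250, -750)
w2·Gw2 = (-150)·(-1250) + (-100)·(-750) = 262500; w2·w2 = (-150)·(-150) + (-100)·(-100) = 32500
λ ≈ 262500/32500 = 8.0769

λ ≈ 8.0769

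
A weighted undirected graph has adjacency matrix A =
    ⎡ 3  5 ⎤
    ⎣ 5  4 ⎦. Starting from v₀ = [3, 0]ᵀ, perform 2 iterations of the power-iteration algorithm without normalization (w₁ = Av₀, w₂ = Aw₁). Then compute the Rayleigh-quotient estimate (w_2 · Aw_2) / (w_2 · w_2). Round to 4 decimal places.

w1 = Av₀ = (9, 15)
w2 = Aw1 = (102, 105)
Aw2 = (831, 930)
w2·Aw2 = 102·831 + 105·930 = 182412; w2·w2 = 102·102 + 105·105 = 21429
λ ≈ 182412/21429 = 8.5124

8.5124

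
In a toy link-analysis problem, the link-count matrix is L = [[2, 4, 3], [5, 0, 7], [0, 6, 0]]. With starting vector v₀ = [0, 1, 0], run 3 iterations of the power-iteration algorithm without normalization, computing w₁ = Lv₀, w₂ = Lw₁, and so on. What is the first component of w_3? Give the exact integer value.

w1 = Lv₀ = (2·0 + 4·1 + 3·0; 5·0 + 0·1 + 7·0; 0·0 + 6·1 + 0·0) = (4, 0, 6)
w2 = Lw1 = (2·4 + 4·0 + 3·6; 5·4 + 0·0 + 7·6; 0·4 + 6·0 + 0·6) = (26, 62, 0)
w3 = Lw2 = (300, 130, 372)
The requested component of w3 is 300.

300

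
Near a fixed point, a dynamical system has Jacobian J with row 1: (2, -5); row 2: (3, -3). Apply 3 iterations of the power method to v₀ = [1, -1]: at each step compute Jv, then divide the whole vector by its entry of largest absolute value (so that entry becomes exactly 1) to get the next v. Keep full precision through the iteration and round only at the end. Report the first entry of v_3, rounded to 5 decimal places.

0.82456

Jv0 = (7.000000, 6.000000); divide by 7.000000 → v1 = (1.000000, 0.857143)
Jv1 = (-2.285714, 0.428571); divide by -2.285714 → v2 = (1.000000, -0.187500)
Jv2 = (2.937500, 3.562500); divide by 3.562500 → v3 = (0.824561, 1.000000)
Requested entry of v3: -47/-57 = 0.82456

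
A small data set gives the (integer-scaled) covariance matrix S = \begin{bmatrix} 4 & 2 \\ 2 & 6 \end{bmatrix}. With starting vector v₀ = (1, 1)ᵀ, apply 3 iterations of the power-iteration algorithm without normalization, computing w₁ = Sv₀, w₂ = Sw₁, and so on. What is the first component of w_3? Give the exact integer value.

w1 = Sv₀ = (4·1 + 2·1; 2·1 + 6·1) = (6, 8)
w2 = Sw1 = (4·6 + 2·8; 2·6 + 6·8) = (40, 60)
w3 = Sw2 = (280, 440)
The requested component of w3 is 280.

280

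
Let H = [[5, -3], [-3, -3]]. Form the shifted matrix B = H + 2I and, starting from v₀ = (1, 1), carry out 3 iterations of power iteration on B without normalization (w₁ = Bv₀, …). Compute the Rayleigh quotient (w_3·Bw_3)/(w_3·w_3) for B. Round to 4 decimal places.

7.9902

B = H + 2I has rows (7, -3); (-3, -1)
w1 = Bv₀ = (7·1 + (-3)·1; (-3)·1 + (-1)·1) = (4, -4)
w2 = Bw1 = (7·4 + (-3)·(-4); (-3)·4 + (-1)·(-4)) = (40, -8)
w3 = Bw2 = (304, -112)
Bw3 = (2464, -800)
w3·Bw3 = 838656; w3·w3 = 104960; μ ≈ 838656/104960 = 7.9902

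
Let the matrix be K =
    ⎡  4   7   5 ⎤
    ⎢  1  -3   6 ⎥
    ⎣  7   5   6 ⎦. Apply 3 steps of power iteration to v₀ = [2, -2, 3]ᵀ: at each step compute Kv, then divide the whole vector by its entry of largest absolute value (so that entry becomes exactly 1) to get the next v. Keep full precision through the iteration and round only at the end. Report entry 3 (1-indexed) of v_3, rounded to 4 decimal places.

1.0000

Kv0 = (9.00000, 26.00000, 22.00000); divide by 26.00000 → v1 = (0.34615, 1.00000, 0.84615)
Kv1 = (12.61538, 2.42308, 12.50000); divide by 12.61538 → v2 = (1.00000, 0.19207, 0.99085)
Kv2 = (10.29878, 6.36890, 13.90549); divide by 13.90549 → v3 = (0.74063, 0.45801, 1.00000)
Requested entry of v3: 4561/4561 = 1.0000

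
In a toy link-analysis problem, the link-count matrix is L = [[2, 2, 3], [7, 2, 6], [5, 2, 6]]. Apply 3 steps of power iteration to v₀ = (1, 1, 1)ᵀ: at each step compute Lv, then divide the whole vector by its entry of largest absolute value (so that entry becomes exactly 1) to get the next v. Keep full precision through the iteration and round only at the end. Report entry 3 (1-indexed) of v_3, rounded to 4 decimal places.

0.9053

Lv0 = (7.00000, 15.00000, 13.00000); divide by 15.00000 → v1 = (0.46667, 1.00000, 0.86667)
Lv1 = (5.53333, 10.46667, 9.53333); divide by 10.46667 → v2 = (0.52866, 1.00000, 0.91083)
Lv2 = (5.78981, 11.16561, 10.10828); divide by 11.16561 → v3 = (0.51854, 1.00000, 0.90531)
Requested entry of v3: 1587/1753 = 0.9053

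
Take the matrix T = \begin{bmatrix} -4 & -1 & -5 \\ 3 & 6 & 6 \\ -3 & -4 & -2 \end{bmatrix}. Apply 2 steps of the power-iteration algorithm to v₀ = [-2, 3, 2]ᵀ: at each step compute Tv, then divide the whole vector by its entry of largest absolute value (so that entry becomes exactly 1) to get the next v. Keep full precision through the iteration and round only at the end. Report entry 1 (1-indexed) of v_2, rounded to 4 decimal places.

Tv0 = (-5.00000, 24.00000, -10.00000); divide by 24.00000 → v1 = (-0.20833, 1.00000, -0.41667)
Tv1 = (1.91667, 2.87500, -2.54167); divide by 2.87500 → v2 = (0.66667, 1.00000, -0.88406)
Requested entry of v2: 46/69 = 0.6667

0.6667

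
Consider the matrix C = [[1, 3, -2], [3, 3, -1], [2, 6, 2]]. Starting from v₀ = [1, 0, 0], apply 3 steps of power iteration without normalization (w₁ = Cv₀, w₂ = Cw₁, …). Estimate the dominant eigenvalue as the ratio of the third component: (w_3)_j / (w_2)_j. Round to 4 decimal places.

w1 = Cv₀ = (1, 3, 2)
w2 = Cw1 = (6, 10, 24)
w3 = Cw2 = (-12, 24, 120)
Ratio at component: 120 / 24 = 5.0000

5.0000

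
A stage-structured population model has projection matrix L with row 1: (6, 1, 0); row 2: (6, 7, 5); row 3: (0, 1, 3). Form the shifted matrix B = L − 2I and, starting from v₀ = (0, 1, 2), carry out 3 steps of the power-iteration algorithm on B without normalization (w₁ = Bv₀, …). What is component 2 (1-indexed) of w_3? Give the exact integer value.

684

B = L − 2I has rows (4, 1, 0); (6, 5, 5); (0, 1, 1)
w1 = Bv₀ = (4·0 + 1·1 + 0·2; 6·0 + 5·1 + 5·2; 0·0 + 1·1 + 1·2) = (1, 15, 3)
w2 = Bw1 = (4·1 + 1·15 + 0·3; 6·1 + 5·15 + 5·3; 0·1 + 1·15 + 1·3) = (19, 96, 18)
w3 = Bw2 = (172, 684, 114)
Requested component of w3: 684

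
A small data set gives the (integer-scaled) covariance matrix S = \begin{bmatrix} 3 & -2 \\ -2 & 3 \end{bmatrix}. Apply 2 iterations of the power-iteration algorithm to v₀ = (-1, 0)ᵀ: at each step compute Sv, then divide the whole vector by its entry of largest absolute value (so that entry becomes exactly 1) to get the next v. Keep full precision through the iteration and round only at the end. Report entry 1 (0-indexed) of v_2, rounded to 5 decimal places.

-0.92308

Sv0 = (-3.000000, 2.000000); divide by -3.000000 → v1 = (1.000000, -0.666667)
Sv1 = (4.333333, -4.000000); divide by 4.333333 → v2 = (1.000000, -0.923077)
Requested entry of v2: 12/-13 = -0.92308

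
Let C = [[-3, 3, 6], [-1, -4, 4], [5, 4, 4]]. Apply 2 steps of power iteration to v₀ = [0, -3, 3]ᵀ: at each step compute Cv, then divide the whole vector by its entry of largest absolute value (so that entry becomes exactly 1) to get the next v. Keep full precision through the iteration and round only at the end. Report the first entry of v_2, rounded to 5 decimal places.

0.31915

Cv0 = (9.000000, 24.000000, 0.000000); divide by 24.000000 → v1 = (0.375000, 1.000000, 0.000000)
Cv1 = (1.875000, -4.375000, 5.875000); divide by 5.875000 → v2 = (0.319149, -0.744681, 1.000000)
Requested entry of v2: 45/141 = 0.31915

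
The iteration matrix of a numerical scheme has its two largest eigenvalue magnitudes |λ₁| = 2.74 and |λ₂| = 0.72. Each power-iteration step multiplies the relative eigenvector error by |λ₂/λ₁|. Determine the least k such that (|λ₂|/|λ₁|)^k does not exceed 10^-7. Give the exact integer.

|λ₂/λ₁| = 0.72/2.74 = 0.26277
Need k ≥ ln(10^-7) / ln(0.26277) = -16.1181 / -1.3365 ≈ 12.060
Smallest integer k satisfying the bound: 13

13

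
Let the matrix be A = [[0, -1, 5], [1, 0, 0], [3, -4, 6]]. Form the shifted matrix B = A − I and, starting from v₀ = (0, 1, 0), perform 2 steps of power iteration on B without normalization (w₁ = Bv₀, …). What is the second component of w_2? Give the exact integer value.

B = A − I has rows (-1, -1, 5); (1, -1, 0); (3, -4, 5)
w1 = Bv₀ = (-1, -1, -4)
w2 = Bw1 = (-18, 0, -19)
Requested component of w2: 0

0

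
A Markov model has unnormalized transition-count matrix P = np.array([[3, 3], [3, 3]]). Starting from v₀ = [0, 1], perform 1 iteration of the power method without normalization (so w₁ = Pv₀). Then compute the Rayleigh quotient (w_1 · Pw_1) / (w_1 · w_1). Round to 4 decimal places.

λ ≈ 6.0000

w1 = Pv₀ = (3, 3)
Pw1 = (18, 18)
w1·Pw1 = 3·18 + 3·18 = 108; w1·w1 = 3·3 + 3·3 = 18
λ ≈ 108/18 = 6.0000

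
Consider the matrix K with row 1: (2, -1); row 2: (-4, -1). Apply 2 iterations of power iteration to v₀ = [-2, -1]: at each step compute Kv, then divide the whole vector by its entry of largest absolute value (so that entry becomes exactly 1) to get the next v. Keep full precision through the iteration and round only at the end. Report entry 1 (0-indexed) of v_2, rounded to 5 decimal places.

Kv0 = (-3.000000, 9.000000); divide by 9.000000 → v1 = (-0.333333, 1.000000)
Kv1 = (-1.666667, 0.333333); divide by -1.666667 → v2 = (1.000000, -0.200000)
Requested entry of v2: 3/-15 = -0.20000

-0.20000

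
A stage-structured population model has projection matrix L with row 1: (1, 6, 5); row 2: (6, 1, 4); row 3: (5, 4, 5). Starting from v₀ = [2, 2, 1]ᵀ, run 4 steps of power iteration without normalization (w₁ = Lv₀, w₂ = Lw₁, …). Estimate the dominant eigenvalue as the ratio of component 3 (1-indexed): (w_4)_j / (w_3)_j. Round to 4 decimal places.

w1 = Lv₀ = (1·2 + 6·2 + 5·1; 6·2 + 1·2 + 4·1; 5·2 + 4·2 + 5·1) = (19, 18, 23)
w2 = Lw1 = (1·19 + 6·18 + 5·23; 6·19 + 1·18 + 4·23; 5·19 + 4·18 + 5·23) = (242, 224, 282)
w3 = Lw2 = (2996, 2804, 3516)
w4 = Lw3 = (37400, 34844, 43776)
Ratio at component: 43776 / 3516 = 12.4505

12.4505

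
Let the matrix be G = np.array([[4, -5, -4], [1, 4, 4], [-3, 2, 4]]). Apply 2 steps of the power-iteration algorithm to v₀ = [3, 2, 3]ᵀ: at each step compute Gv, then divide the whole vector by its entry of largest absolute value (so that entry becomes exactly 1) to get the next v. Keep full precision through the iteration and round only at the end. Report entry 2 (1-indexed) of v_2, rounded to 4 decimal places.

Gv0 = (-10.00000, 23.00000, 7.00000); divide by 23.00000 → v1 = (-0.43478, 1.00000, 0.30435)
Gv1 = (-7.95652, 4.78261, 4.52174); divide by -7.95652 → v2 = (1.00000, -0.60109, -0.56831)
Requested entry of v2: 110/-183 = -0.6011

-0.6011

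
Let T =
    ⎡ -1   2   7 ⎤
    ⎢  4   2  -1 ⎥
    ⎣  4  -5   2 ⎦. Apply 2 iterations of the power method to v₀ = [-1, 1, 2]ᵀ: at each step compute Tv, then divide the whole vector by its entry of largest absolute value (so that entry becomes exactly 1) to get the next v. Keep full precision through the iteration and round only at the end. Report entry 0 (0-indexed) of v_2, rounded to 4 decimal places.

-0.7692

Tv0 = (17.00000, -4.00000, -5.00000); divide by 17.00000 → v1 = (1.00000, -0.23529, -0.29412)
Tv1 = (-3.52941, 3.82353, 4.58824); divide by 4.58824 → v2 = (-0.76923, 0.83333, 1.00000)
Requested entry of v2: -60/78 = -0.7692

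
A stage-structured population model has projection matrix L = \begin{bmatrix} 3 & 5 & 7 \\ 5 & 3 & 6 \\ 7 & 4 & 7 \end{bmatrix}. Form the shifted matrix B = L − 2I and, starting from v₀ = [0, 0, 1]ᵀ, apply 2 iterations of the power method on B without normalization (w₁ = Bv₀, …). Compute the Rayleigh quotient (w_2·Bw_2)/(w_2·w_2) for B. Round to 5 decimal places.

B = L − 2I has rows (1, 5, 7); (5, 1, 6); (7, 4, 5)
w1 = Bv₀ = (1·0 + 5·0 + 7·1; 5·0 + 1·0 + 6·1; 7·0 + 4·0 + 5·1) = (7, 6, 5)
w2 = Bw1 = (1·7 + 5·6 + 7·5; 5·7 + 1·6 + 6·5; 7·7 + 4·6 + 5·5) = (72, 71, 98)
Bw2 = (1113, 1019, 1278)
w2·Bw2 = 277729; w2·w2 = 19829; μ ≈ 277729/19829 = 14.00620

14.00620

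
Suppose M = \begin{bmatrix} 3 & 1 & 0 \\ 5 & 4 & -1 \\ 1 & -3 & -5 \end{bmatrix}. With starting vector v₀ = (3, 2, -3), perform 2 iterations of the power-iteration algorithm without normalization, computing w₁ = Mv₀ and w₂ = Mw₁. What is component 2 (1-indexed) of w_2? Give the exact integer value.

147

w1 = Mv₀ = (11, 26, 12)
w2 = Mw1 = (59, 147, -127)
The requested component of w2 is 147.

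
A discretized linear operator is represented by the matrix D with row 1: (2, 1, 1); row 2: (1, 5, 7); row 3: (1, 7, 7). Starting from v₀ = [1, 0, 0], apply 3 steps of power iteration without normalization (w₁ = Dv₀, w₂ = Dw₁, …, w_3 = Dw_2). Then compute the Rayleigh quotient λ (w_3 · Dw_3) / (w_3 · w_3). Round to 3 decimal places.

13.243

w1 = Dv₀ = (2·1 + 1·0 + 1·0; 1·1 + 5·0 + 7·0; 1·1 + 7·0 + 7·0) = (2, 1, 1)
w2 = Dw1 = (2·2 + 1·1 + 1·1; 1·2 + 5·1 + 7·1; 1·2 + 7·1 + 7·1) = (6, 14, 16)
w3 = Dw2 = (42, 188, 216)
Dw3 = (488, 2494, 2870)
w3·Dw3 = 42·488 + 188·2494 + 216·2870 = 1109288; w3·w3 = 42·42 + 188·188 + 216·216 = 83764
λ ≈ 1109288/83764 = 13.243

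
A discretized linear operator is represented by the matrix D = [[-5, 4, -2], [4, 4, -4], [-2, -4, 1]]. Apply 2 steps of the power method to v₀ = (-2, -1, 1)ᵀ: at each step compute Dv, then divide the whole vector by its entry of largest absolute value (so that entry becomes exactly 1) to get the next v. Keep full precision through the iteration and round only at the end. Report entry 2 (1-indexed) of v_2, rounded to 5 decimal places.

Dv0 = (4.000000, -16.000000, 9.000000); divide by -16.000000 → v1 = (-0.250000, 1.000000, -0.562500)
Dv1 = (6.375000, 5.250000, -4.062500); divide by 6.375000 → v2 = (1.000000, 0.823529, -0.637255)
Requested entry of v2: -84/-102 = 0.82353

0.82353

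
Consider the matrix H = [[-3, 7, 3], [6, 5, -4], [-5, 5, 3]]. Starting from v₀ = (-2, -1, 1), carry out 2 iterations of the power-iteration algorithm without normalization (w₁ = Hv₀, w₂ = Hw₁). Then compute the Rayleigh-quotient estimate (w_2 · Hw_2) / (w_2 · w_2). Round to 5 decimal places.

w1 = Hv₀ = ((-3)·(-2) + 7·(-1) + 3·1; 6·(-2) + 5·(-1) + (-4)·1; (-5)·(-2) + 5·(-1) + 3·1) = (2, -21, 8)
w2 = Hw1 = ((-3)·2 + 7·(-21) + 3·8; 6·2 + 5·(-21) + (-4)·8; (-5)·2 + 5·(-21) + 3·8) = (-129, -125, -91)
Hw2 = (-761, -1035, -253)
w2·Hw2 = (-129)·(-761) + (-125)·(-1035) + (-91)·(-253) = 250567; w2·w2 = (-129)·(-129) + (-125)·(-125) + (-91)·(-91) = 40547
λ ≈ 250567/40547 = 6.17967

6.17967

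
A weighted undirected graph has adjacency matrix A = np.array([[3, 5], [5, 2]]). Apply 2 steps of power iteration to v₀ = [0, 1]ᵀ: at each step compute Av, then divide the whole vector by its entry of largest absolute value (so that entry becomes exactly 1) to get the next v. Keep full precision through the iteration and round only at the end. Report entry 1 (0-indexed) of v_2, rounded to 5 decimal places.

Av0 = (5.000000, 2.000000); divide by 5.000000 → v1 = (1.000000, 0.400000)
Av1 = (5.000000, 5.800000); divide by 5.800000 → v2 = (0.862069, 1.000000)
Requested entry of v2: 29/29 = 1.00000

1.00000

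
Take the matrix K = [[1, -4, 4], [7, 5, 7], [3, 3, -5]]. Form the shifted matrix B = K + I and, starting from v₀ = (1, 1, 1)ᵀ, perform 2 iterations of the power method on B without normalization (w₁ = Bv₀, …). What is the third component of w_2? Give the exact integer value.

58

B = K + I has rows (2, -4, 4); (7, 6, 7); (3, 3, -4)
w1 = Bv₀ = (2, 20, 2)
w2 = Bw1 = (-68, 148, 58)
Requested component of w2: 58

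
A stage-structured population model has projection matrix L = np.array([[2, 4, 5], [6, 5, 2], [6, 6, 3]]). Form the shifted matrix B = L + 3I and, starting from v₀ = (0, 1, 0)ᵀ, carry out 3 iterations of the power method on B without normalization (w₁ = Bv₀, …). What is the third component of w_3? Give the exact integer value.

1740

B = L + 3I has rows (5, 4, 5); (6, 8, 2); (6, 6, 6)
w1 = Bv₀ = (4, 8, 6)
w2 = Bw1 = (82, 100, 108)
w3 = Bw2 = (1350, 1508, 1740)
Requested component of w3: 1740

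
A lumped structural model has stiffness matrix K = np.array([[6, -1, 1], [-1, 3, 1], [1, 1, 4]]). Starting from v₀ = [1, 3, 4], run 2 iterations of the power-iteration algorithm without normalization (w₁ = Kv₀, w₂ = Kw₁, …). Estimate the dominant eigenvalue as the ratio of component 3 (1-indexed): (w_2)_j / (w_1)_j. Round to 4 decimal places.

w1 = Kv₀ = (6·1 + (-1)·3 + 1·4; (-1)·1 + 3·3 + 1·4; 1·1 + 1·3 + 4·4) = (7, 12, 20)
w2 = Kw1 = (6·7 + (-1)·12 + 1·20; (-1)·7 + 3·12 + 1·20; 1·7 + 1·12 + 4·20) = (50, 49, 99)
Ratio at component: 99 / 20 = 4.9500

λ ≈ 4.9500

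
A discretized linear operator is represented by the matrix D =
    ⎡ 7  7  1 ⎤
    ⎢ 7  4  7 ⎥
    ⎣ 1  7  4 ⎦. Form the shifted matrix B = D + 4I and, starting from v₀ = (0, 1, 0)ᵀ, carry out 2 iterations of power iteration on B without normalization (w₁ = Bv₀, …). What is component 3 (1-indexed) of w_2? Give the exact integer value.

B = D + 4I has rows (11, 7, 1); (7, 8, 7); (1, 7, 8)
w1 = Bv₀ = (11·0 + 7·1 + 1·0; 7·0 + 8·1 + 7·0; 1·0 + 7·1 + 8·0) = (7, 8, 7)
w2 = Bw1 = (11·7 + 7·8 + 1·7; 7·7 + 8·8 + 7·7; 1·7 + 7·8 + 8·7) = (140, 162, 119)
Requested component of w2: 119

119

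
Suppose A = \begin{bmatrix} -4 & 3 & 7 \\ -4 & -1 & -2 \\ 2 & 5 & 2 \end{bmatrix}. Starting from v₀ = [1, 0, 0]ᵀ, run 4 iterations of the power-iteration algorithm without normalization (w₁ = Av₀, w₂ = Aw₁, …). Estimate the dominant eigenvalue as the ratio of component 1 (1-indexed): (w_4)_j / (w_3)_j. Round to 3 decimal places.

-5.854

w1 = Av₀ = (-4, -4, 2)
w2 = Aw1 = (18, 16, -24)
w3 = Aw2 = (-192, -40, 68)
w4 = Aw3 = (1124, 672, -448)
Ratio at component: 1124 / -192 = -5.854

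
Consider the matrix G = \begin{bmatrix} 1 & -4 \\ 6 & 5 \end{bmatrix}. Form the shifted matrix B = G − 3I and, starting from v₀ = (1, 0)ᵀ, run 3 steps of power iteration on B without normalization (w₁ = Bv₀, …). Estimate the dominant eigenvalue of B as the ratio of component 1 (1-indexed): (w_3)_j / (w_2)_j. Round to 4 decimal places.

B = G − 3I has rows (-2, -4); (6, 2)
w1 = Bv₀ = (-2, 6)
w2 = Bw1 = (-20, 0)
w3 = Bw2 = (40, -120)
Ratio: 40/-20 = -2.0000

μ ≈ -2.0000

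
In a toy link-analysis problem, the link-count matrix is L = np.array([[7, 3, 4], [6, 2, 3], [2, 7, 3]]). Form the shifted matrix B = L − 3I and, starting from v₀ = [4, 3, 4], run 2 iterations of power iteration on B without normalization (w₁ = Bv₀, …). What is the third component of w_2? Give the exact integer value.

313

B = L − 3I has rows (4, 3, 4); (6, -1, 3); (2, 7, 0)
w1 = Bv₀ = (4·4 + 3·3 + 4·4; 6·4 + (-1)·3 + 3·4; 2·4 + 7·3 + 0·4) = (41, 33, 29)
w2 = Bw1 = (4·41 + 3·33 + 4·29; 6·41 + (-1)·33 + 3·29; 2·41 + 7·33 + 0·29) = (379, 300, 313)
Requested component of w2: 313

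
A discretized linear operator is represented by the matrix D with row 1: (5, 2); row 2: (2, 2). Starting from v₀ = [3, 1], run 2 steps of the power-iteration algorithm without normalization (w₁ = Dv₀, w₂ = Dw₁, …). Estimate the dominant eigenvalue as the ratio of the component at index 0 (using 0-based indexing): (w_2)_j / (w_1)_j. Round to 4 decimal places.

w1 = Dv₀ = (5·3 + 2·1; 2·3 + 2·1) = (17, 8)
w2 = Dw1 = (5·17 + 2·8; 2·17 + 2·8) = (101, 50)
Ratio at component: 101 / 17 = 5.9412

5.9412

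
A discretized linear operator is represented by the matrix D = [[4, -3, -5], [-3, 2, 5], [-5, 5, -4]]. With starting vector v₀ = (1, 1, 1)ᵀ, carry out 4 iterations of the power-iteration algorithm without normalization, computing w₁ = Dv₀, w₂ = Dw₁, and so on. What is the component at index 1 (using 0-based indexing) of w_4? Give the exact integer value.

624

w1 = Dv₀ = (4·1 + (-3)·1 + (-5)·1; (-3)·1 + 2·1 + 5·1; (-5)·1 + 5·1 + (-4)·1) = (-4, 4, -4)
w2 = Dw1 = (4·(-4) + (-3)·4 + (-5)·(-4); (-3)·(-4) + 2·4 + 5·(-4); (-5)·(-4) + 5·4 + (-4)·(-4)) = (-8, 0, 56)
w3 = Dw2 = (-312, 304, -184)
w4 = Dw3 = (-1240, 624, 3816)
The requested component of w4 is 624.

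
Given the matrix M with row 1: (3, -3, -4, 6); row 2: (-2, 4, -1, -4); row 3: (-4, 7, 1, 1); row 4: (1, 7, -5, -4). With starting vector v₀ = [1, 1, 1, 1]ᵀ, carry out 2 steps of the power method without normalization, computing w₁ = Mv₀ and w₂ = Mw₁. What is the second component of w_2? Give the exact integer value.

-17

w1 = Mv₀ = (3·1 + (-3)·1 + (-4)·1 + 6·1; (-2)·1 + 4·1 + (-1)·1 + (-4)·1; (-4)·1 + 7·1 + 1·1 + 1·1; 1·1 + 7·1 + (-5)·1 + (-4)·1) = (2, -3, 5, -1)
w2 = Mw1 = (3·2 + (-3)·(-3) + (-4)·5 + 6·(-1); (-2)·2 + 4·(-3) + (-1)·5 + (-4)·(-1); (-4)·2 + 7·(-3) + 1·5 + 1·(-1); 1·2 + 7·(-3) + (-5)·5 + (-4)·(-1)) = (-11, -17, -25, -40)
The requested component of w2 is -17.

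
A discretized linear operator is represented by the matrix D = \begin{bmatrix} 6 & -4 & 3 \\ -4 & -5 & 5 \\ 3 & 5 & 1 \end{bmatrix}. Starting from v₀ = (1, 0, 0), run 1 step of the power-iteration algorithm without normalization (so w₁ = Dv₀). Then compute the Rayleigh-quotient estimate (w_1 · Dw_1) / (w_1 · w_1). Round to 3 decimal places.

5.328

w1 = Dv₀ = (6, -4, 3)
Dw1 = (61, 11, 1)
w1·Dw1 = 6·61 + (-4)·11 + 3·1 = 325; w1·w1 = 6·6 + (-4)·(-4) + 3·3 = 61
λ ≈ 325/61 = 5.328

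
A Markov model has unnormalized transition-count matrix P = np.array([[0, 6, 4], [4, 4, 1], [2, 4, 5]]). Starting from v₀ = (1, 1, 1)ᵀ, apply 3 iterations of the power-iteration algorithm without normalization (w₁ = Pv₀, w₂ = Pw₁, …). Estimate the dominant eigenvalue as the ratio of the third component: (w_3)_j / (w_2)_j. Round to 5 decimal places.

w1 = Pv₀ = (0·1 + 6·1 + 4·1; 4·1 + 4·1 + 1·1; 2·1 + 4·1 + 5·1) = (10, 9, 11)
w2 = Pw1 = (0·10 + 6·9 + 4·11; 4·10 + 4·9 + 1·11; 2·10 + 4·9 + 5·11) = (98, 87, 111)
w3 = Pw2 = (966, 851, 1099)
Ratio at component: 1099 / 111 = 9.90090

λ ≈ 9.90090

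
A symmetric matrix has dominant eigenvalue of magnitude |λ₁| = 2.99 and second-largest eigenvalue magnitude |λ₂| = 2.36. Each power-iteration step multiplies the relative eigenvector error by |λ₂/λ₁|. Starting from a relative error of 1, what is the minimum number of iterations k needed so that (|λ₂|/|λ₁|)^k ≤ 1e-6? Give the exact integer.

59

|λ₂/λ₁| = 2.36/2.99 = 0.78930
Need k ≥ ln(1e-6) / ln(0.78930) = -13.8155 / -0.2366 ≈ 58.389
Smallest integer k satisfying the bound: 59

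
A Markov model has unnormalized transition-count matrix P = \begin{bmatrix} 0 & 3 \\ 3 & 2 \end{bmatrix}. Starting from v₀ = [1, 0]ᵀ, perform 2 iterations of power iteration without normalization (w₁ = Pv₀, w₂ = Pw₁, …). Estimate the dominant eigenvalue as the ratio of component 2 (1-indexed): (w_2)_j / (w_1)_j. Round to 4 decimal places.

w1 = Pv₀ = (0·1 + 3·0; 3·1 + 2·0) = (0, 3)
w2 = Pw1 = (0·0 + 3·3; 3·0 + 2·3) = (9, 6)
Ratio at component: 6 / 3 = 2.0000

λ ≈ 2.0000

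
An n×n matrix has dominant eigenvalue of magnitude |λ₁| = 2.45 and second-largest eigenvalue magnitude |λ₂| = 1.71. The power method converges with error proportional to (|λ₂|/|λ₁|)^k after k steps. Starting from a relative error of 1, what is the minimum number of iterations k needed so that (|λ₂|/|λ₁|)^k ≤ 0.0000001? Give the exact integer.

|λ₂/λ₁| = 1.71/2.45 = 0.69796
Need k ≥ ln(0.0000001) / ln(0.69796) = -16.1181 / -0.3596 ≈ 44.823
Smallest integer k satisfying the bound: 45

45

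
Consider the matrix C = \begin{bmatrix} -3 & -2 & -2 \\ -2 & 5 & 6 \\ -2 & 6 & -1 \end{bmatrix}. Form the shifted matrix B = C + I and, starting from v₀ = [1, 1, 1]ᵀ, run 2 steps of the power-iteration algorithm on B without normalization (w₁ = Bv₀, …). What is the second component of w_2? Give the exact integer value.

96

B = C + I has rows (-2, -2, -2); (-2, 6, 6); (-2, 6, 0)
w1 = Bv₀ = ((-2)·1 + (-2)·1 + (-2)·1; (-2)·1 + 6·1 + 6·1; (-2)·1 + 6·1 + 0·1) = (-6, 10, 4)
w2 = Bw1 = ((-2)·(-6) + (-2)·10 + (-2)·4; (-2)·(-6) + 6·10 + 6·4; (-2)·(-6) + 6·10 + 0·4) = (-16, 96, 72)
Requested component of w2: 96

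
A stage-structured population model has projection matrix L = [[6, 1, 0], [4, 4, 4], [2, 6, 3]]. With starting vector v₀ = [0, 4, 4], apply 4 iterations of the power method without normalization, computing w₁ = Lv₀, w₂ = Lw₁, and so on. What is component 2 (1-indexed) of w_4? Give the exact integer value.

w1 = Lv₀ = (6·0 + 1·4 + 0·4; 4·0 + 4·4 + 4·4; 2·0 + 6·4 + 3·4) = (4, 32, 36)
w2 = Lw1 = (6·4 + 1·32 + 0·36; 4·4 + 4·32 + 4·36; 2·4 + 6·32 + 3·36) = (56, 288, 308)
w3 = Lw2 = (624, 2608, 2764)
w4 = Lw3 = (6352, 23984, 25188)
The requested component of w4 is 23984.

23984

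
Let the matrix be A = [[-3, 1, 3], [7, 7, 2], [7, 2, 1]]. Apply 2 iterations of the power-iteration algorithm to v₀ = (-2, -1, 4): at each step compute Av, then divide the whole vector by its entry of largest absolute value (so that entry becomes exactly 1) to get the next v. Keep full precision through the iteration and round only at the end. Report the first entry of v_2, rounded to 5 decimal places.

1.00000

Av0 = (17.000000, -13.000000, -12.000000); divide by 17.000000 → v1 = (1.000000, -0.764706, -0.705882)
Av1 = (-5.882353, 0.235294, 4.764706); divide by -5.882353 → v2 = (1.000000, -0.040000, -0.810000)
Requested entry of v2: -100/-100 = 1.00000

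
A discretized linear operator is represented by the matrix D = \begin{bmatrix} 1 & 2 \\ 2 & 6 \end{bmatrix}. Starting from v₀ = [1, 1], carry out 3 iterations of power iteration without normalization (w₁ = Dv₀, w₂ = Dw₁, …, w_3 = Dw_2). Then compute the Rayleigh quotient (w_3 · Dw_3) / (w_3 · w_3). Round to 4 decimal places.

6.7016

w1 = Dv₀ = (1·1 + 2·1; 2·1 + 6·1) = (3, 8)
w2 = Dw1 = (1·3 + 2·8; 2·3 + 6·8) = (19, 54)
w3 = Dw2 = (127, 362)
Dw3 = (851, 2426)
w3·Dw3 = 127·851 + 362·2426 = 986289; w3·w3 = 127·127 + 362·362 = 147173
λ ≈ 986289/147173 = 6.7016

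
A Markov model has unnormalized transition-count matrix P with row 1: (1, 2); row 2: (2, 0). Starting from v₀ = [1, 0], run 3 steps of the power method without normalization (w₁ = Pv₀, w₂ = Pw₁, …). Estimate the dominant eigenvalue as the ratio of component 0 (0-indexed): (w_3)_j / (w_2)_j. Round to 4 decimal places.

λ ≈ 1.8000

w1 = Pv₀ = (1·1 + 2·0; 2·1 + 0·0) = (1, 2)
w2 = Pw1 = (1·1 + 2·2; 2·1 + 0·2) = (5, 2)
w3 = Pw2 = (9, 10)
Ratio at component: 9 / 5 = 1.8000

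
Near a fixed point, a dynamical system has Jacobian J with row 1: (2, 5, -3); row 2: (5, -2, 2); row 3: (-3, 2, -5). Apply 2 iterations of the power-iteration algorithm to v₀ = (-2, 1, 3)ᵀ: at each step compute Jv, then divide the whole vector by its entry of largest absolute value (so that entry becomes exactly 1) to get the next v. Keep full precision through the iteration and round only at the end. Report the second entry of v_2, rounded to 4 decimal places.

-0.8936

Jv0 = (-8.00000, -6.00000, -7.00000); divide by -8.00000 → v1 = (1.00000, 0.75000, 0.87500)
Jv1 = (3.12500, 5.25000, -5.87500); divide by -5.87500 → v2 = (-0.53191, -0.89362, 1.00000)
Requested entry of v2: -42/47 = -0.8936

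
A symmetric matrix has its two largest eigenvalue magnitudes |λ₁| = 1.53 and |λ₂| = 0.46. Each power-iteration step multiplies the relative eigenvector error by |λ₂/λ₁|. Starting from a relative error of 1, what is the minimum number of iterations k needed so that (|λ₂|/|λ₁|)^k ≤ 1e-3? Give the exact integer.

6

|λ₂/λ₁| = 0.46/1.53 = 0.30065
Need k ≥ ln(1e-3) / ln(0.30065) = -6.9078 / -1.2018 ≈ 5.748
Smallest integer k satisfying the bound: 6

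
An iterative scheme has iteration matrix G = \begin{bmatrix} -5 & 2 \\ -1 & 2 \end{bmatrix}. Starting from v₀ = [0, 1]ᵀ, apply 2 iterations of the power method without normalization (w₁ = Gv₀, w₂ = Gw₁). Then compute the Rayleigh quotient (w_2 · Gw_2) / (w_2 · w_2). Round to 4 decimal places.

w1 = Gv₀ = (2, 2)
w2 = Gw1 = (-6, 2)
Gw2 = (34, 10)
w2·Gw2 = (-6)·34 + 2·10 = -184; w2·w2 = (-6)·(-6) + 2·2 = 40
λ ≈ -184/40 = -4.6000

λ ≈ -4.6000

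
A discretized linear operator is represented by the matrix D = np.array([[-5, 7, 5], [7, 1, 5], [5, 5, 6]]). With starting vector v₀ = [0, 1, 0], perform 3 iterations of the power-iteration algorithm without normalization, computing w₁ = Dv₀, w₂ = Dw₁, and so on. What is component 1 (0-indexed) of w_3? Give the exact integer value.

w1 = Dv₀ = ((-5)·0 + 7·1 + 5·0; 7·0 + 1·1 + 5·0; 5·0 + 5·1 + 6·0) = (7, 1, 5)
w2 = Dw1 = ((-5)·7 + 7·1 + 5·5; 7·7 + 1·1 + 5·5; 5·7 + 5·1 + 6·5) = (-3, 75, 70)
w3 = Dw2 = (890, 404, 780)
The requested component of w3 is 404.

404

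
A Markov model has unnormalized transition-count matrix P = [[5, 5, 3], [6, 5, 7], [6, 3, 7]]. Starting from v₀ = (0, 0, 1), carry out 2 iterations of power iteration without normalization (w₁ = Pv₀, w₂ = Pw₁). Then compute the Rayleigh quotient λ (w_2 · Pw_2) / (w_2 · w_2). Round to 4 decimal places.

15.3990

w1 = Pv₀ = (5·0 + 5·0 + 3·1; 6·0 + 5·0 + 7·1; 6·0 + 3·0 + 7·1) = (3, 7, 7)
w2 = Pw1 = (5·3 + 5·7 + 3·7; 6·3 + 5·7 + 7·7; 6·3 + 3·7 + 7·7) = (71, 102, 88)
Pw2 = (1129, 1552, 1348)
w2·Pw2 = 71·1129 + 102·1552 + 88·1348 = 357087; w2·w2 = 71·71 + 102·102 + 88·88 = 23189
λ ≈ 357087/23189 = 15.3990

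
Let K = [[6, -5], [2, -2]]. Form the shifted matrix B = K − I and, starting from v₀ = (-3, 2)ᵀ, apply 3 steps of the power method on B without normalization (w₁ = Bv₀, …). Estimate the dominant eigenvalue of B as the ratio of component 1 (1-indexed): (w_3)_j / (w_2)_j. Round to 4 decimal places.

B = K − I has rows (5, -5); (2, -3)
w1 = Bv₀ = (-25, -12)
w2 = Bw1 = (-65, -14)
w3 = Bw2 = (-255, -88)
Ratio: -255/-65 = 3.9231

μ ≈ 3.9231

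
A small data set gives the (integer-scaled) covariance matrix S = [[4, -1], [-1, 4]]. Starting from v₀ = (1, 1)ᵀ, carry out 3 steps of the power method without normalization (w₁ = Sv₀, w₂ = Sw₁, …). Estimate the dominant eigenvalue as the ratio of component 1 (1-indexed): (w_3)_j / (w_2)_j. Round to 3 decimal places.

w1 = Sv₀ = (3, 3)
w2 = Sw1 = (9, 9)
w3 = Sw2 = (27, 27)
Ratio at component: 27 / 9 = 3.000

3.000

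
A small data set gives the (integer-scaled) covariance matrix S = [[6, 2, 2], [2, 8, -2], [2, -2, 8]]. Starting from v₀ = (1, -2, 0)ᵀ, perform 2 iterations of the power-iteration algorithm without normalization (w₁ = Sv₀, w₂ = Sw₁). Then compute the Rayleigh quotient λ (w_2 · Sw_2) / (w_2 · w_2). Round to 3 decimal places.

w1 = Sv₀ = (6·1 + 2·(-2) + 2·0; 2·1 + 8·(-2) + (-2)·0; 2·1 + (-2)·(-2) + 8·0) = (2, -14, 6)
w2 = Sw1 = (6·2 + 2·(-14) + 2·6; 2·2 + 8·(-14) + (-2)·6; 2·2 + (-2)·(-14) + 8·6) = (-4, -120, 80)
Sw2 = (-104, -1128, 872)
w2·Sw2 = (-4)·(-104) + (-120)·(-1128) + 80·872 = 205536; w2·w2 = (-4)·(-4) + (-120)·(-120) + 80·80 = 20816
λ ≈ 205536/20816 = 9.874

9.874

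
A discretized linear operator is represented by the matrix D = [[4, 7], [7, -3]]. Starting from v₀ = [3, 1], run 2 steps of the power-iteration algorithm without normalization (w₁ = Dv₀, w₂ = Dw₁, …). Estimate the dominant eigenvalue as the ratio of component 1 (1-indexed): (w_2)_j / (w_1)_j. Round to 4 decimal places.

w1 = Dv₀ = (4·3 + 7·1; 7·3 + (-3)·1) = (19, 18)
w2 = Dw1 = (4·19 + 7·18; 7·19 + (-3)·18) = (202, 79)
Ratio at component: 202 / 19 = 10.6316

λ ≈ 10.6316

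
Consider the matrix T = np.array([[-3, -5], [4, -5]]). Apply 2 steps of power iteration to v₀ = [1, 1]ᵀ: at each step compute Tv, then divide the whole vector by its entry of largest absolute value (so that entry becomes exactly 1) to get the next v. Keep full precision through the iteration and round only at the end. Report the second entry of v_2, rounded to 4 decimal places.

Tv0 = (-8.00000, -1.00000); divide by -8.00000 → v1 = (1.00000, 0.12500)
Tv1 = (-3.62500, 3.37500); divide by -3.62500 → v2 = (1.00000, -0.93103)
Requested entry of v2: -27/29 = -0.9310

-0.9310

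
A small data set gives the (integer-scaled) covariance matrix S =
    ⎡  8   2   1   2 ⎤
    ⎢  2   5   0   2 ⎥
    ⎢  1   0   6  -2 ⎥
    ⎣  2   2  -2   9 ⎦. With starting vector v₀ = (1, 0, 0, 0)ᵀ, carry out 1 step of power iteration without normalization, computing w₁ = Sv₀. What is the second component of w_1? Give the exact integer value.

2

w1 = Sv₀ = (8·1 + 2·0 + 1·0 + 2·0; 2·1 + 5·0 + 0·0 + 2·0; 1·1 + 0·0 + 6·0 + (-2)·0; 2·1 + 2·0 + (-2)·0 + 9·0) = (8, 2, 1, 2)
The requested component of w1 is 2.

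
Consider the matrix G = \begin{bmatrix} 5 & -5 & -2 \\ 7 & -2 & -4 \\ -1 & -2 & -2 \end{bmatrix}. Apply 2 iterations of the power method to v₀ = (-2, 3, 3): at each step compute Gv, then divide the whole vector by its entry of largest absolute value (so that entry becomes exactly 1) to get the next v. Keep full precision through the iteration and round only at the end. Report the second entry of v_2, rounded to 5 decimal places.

Gv0 = (-31.000000, -32.000000, -10.000000); divide by -32.000000 → v1 = (0.968750, 1.000000, 0.312500)
Gv1 = (-0.781250, 3.531250, -3.593750); divide by -3.593750 → v2 = (0.217391, -0.982609, 1.000000)
Requested entry of v2: -113/115 = -0.98261

-0.98261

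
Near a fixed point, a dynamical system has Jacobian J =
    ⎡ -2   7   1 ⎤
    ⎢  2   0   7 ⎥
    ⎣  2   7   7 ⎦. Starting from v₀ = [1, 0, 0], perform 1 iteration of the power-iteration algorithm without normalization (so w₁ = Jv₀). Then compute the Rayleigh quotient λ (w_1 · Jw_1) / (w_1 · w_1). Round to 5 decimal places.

w1 = Jv₀ = ((-2)·1 + 7·0 + 1·0; 2·1 + 0·0 + 7·0; 2·1 + 7·0 + 7·0) = (-2, 2, 2)
Jw1 = (20, 10, 24)
w1·Jw1 = (-2)·20 + 2·10 + 2·24 = 28; w1·w1 = (-2)·(-2) + 2·2 + 2·2 = 12
λ ≈ 28/12 = 2.33333

λ ≈ 2.33333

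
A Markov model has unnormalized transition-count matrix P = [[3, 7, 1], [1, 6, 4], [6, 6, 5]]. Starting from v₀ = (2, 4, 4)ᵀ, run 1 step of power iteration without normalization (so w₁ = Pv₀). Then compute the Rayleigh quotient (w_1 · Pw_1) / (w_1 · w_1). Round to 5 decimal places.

12.89092

w1 = Pv₀ = (3·2 + 7·4 + 1·4; 1·2 + 6·4 + 4·4; 6·2 + 6·4 + 5·4) = (38, 42, 56)
Pw1 = (464, 514, 760)
w1·Pw1 = 38·464 + 42·514 + 56·760 = 81780; w1·w1 = 38·38 + 42·42 + 56·56 = 6344
λ ≈ 81780/6344 = 12.89092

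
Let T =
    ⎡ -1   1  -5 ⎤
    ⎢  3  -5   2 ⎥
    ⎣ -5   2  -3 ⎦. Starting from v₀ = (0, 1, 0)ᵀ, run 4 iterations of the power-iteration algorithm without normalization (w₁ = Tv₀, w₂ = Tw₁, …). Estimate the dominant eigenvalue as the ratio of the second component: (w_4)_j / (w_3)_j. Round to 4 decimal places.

-8.4920

w1 = Tv₀ = ((-1)·0 + 1·1 + (-5)·0; 3·0 + (-5)·1 + 2·0; (-5)·0 + 2·1 + (-3)·0) = (1, -5, 2)
w2 = Tw1 = ((-1)·1 + 1·(-5) + (-5)·2; 3·1 + (-5)·(-5) + 2·2; (-5)·1 + 2·(-5) + (-3)·2) = (-16, 32, -21)
w3 = Tw2 = (153, -250, 207)
w4 = Tw3 = (-1438, 2123, -1886)
Ratio at component: 2123 / -250 = -8.4920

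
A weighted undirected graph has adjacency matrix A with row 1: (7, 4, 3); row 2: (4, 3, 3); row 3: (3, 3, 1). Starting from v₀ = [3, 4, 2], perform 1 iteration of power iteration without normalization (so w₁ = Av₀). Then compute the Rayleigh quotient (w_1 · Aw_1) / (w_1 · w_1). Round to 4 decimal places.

w1 = Av₀ = (7·3 + 4·4 + 3·2; 4·3 + 3·4 + 3·2; 3·3 + 3·4 + 1·2) = (43, 30, 23)
Aw1 = (490, 331, 242)
w1·Aw1 = 43·490 + 30·331 + 23·242 = 36566; w1·w1 = 43·43 + 30·30 + 23·23 = 3278
λ ≈ 36566/3278 = 11.1550

11.1550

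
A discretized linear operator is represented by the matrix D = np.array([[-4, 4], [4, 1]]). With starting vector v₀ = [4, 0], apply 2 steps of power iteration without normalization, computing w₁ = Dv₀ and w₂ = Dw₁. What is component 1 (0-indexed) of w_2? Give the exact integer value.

-48

w1 = Dv₀ = (-16, 16)
w2 = Dw1 = (128, -48)
The requested component of w2 is -48.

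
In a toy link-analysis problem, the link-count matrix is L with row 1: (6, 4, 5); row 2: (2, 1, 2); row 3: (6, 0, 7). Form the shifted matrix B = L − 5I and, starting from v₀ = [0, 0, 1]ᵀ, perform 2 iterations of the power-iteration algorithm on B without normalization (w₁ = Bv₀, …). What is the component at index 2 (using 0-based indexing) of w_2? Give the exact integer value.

34

B = L − 5I has rows (1, 4, 5); (2, -4, 2); (6, 0, 2)
w1 = Bv₀ = (5, 2, 2)
w2 = Bw1 = (23, 6, 34)
Requested component of w2: 34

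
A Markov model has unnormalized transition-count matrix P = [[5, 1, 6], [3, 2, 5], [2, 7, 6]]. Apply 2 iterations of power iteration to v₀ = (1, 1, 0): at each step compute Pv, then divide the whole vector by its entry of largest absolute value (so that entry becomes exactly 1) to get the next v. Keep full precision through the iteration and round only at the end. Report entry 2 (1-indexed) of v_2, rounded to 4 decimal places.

0.7228

Pv0 = (6.00000, 5.00000, 9.00000); divide by 9.00000 → v1 = (0.66667, 0.55556, 1.00000)
Pv1 = (9.88889, 8.11111, 11.22222); divide by 11.22222 → v2 = (0.88119, 0.72277, 1.00000)
Requested entry of v2: 73/101 = 0.7228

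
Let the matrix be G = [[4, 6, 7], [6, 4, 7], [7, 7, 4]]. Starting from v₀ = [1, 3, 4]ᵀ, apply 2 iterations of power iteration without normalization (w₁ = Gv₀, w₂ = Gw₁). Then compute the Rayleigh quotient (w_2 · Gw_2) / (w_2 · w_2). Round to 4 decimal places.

w1 = Gv₀ = (4·1 + 6·3 + 7·4; 6·1 + 4·3 + 7·4; 7·1 + 7·3 + 4·4) = (50, 46, 44)
w2 = Gw1 = (4·50 + 6·46 + 7·44; 6·50 + 4·46 + 7·44; 7·50 + 7·46 + 4·44) = (784, 792, 848)
Gw2 = (13824, 13808, 14424)
w2·Gw2 = 784·13824 + 792·13808 + 848·14424 = 34005504; w2·w2 = 784·784 + 792·792 + 848·848 = 1961024
λ ≈ 34005504/1961024 = 17.3407

17.3407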